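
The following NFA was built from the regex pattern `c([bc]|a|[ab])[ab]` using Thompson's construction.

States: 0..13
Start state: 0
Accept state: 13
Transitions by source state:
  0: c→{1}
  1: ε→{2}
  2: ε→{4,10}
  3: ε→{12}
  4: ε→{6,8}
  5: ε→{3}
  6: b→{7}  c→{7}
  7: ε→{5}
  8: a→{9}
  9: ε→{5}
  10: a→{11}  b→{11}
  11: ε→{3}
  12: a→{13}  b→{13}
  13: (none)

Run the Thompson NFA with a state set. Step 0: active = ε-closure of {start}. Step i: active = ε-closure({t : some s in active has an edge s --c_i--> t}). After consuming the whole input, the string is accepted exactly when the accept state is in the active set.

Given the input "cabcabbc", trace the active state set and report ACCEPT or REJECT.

S₀ = ε-closure({0}) = {0}
'c' @ 1: {1,2,4,6,8,10}
'a' @ 2: {3,5,9,11,12}
'b' @ 3: {13}  ✓accept
'c' @ 4: {}  — dead — no transitions
rest 'abbc' ignored (set empty)
end set {} — state 13 not in

Answer: REJECT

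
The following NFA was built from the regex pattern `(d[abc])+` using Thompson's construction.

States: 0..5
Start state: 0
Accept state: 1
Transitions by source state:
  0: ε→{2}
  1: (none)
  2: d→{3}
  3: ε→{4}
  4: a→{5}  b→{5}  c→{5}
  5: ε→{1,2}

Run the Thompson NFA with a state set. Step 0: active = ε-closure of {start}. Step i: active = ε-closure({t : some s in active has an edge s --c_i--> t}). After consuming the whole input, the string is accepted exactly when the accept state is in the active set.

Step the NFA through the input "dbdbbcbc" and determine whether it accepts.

S₀ = ε-closure({0}) = {0,2}
'd' @ 1: {3,4}
'b' @ 2: {1,2,5}  [accepting]
'd' @ 3: {3,4}
'b' @ 4: {1,2,5}  [accepting]
'b' @ 5: {}  — state set empty
rest 'cbc' ignored (set empty)
final: {}; accept 1 not in set

Answer: REJECT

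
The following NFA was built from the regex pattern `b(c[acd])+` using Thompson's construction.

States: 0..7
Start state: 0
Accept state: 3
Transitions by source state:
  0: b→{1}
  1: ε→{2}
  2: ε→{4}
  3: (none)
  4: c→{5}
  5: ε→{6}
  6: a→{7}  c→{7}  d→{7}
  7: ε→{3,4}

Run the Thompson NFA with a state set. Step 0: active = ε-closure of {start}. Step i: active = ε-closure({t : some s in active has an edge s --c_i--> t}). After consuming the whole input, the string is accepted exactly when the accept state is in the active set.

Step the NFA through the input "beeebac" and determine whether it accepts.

Answer: REJECT

Steps:
S₀ = ε-closure({0}) = {0}
'b' @ 1: {1,2,4}
'e' @ 2: {}  — state set empty
rest 'eebac' ignored (set empty)
end set {} — state 3 not in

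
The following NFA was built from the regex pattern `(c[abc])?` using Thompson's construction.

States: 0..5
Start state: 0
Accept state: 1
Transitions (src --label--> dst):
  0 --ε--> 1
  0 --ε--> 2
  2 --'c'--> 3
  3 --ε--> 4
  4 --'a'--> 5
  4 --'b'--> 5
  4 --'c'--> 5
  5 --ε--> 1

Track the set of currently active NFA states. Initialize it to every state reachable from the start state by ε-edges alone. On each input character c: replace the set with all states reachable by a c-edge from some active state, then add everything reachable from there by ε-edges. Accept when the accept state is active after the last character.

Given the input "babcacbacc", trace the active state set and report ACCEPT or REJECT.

start: ε-closure({0}) = {0,1,2}
'b' @ 1: {}  — dead — no transitions
rest 'abcacbacc' ignored (set empty)
end set {} — state 1 not in

Answer: REJECT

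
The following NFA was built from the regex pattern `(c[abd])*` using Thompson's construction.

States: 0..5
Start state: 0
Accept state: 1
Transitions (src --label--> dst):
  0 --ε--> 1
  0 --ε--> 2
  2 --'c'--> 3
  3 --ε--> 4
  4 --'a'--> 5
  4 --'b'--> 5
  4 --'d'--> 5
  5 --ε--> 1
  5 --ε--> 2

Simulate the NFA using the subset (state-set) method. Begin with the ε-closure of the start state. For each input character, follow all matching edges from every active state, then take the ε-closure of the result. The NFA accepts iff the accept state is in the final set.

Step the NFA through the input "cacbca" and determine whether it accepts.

Answer: ACCEPT

Derivation:
start: ε-closure({0}) = {0,1,2}
'c' @ 1: {3,4}
'a' @ 2: {1,2,5}  ✓accept
'c' @ 3: {3,4}
'b' @ 4: {1,2,5}  ✓accept
'c' @ 5: {3,4}
'a' @ 6: {1,2,5}  ✓accept
end set {1,2,5} — state 1 in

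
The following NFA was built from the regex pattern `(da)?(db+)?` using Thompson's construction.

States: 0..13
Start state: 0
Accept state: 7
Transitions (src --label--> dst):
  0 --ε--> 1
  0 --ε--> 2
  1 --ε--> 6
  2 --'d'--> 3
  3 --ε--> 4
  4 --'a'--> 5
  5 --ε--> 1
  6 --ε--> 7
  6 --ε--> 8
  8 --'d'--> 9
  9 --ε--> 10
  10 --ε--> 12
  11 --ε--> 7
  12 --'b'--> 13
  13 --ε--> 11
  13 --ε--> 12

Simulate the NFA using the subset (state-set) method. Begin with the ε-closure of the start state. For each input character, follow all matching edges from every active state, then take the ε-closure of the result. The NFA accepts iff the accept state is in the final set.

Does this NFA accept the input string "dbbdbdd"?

Answer: REJECT

Derivation:
initial (ε-close {0}): {0,1,2,6,7,8}
'd' @ 1: {3,4,9,10,12}
'b' @ 2: {7,11,12,13}  ✓accept
'b' @ 3: {7,11,12,13}  ✓accept
'd' @ 4: {}  — no active states
rest 'bdd' ignored (set empty)
end set {} — state 7 not in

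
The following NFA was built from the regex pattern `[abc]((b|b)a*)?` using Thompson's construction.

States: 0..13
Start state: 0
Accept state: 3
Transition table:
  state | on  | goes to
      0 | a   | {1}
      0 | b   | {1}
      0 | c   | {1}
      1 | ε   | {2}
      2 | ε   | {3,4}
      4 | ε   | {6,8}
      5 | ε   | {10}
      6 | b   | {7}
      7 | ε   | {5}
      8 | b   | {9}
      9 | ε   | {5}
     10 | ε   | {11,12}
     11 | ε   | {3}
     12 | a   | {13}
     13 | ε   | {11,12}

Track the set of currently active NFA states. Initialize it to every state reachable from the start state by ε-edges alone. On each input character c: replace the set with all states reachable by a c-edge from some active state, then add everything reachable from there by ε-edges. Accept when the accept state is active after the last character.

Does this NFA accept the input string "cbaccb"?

S₀ = ε-closure({0}) = {0}
'c' @ 1: {1,2,3,4,6,8}  (accept∈set)
'b' @ 2: {3,5,7,9,10,11,12}  (accept∈set)
'a' @ 3: {3,11,12,13}  (accept∈set)
'c' @ 4: {}  — dead — no transitions
rest 'cb' ignored (set empty)
final: {}; accept 3 not in set

Answer: REJECT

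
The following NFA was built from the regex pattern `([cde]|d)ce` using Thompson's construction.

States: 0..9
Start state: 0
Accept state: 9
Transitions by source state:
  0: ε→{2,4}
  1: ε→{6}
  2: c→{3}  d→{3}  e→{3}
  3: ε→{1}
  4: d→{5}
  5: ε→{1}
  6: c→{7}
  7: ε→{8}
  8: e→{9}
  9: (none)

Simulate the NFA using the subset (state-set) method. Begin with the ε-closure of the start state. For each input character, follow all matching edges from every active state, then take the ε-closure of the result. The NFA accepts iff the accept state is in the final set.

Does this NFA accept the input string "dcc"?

S₀ = ε-closure({0}) = {0,2,4}
'd' @ 1: {1,3,5,6}
'c' @ 2: {7,8}
'c' @ 3: {}  — state set empty
end set {} — state 9 not in

Answer: REJECT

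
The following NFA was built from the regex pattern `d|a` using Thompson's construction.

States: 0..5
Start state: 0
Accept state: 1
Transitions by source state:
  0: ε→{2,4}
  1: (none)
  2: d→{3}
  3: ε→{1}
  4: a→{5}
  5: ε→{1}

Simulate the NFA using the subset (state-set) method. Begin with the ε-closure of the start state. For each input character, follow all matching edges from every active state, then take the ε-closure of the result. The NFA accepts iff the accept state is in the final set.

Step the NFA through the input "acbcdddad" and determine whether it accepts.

start: ε-closure({0}) = {0,2,4}
'a' @ 1: {1,5}  (accept∈set)
'c' @ 2: {}  — dead — no transitions
rest 'bcdddad' ignored (set empty)
after full input: {}  (accept=1 not in)

Answer: REJECT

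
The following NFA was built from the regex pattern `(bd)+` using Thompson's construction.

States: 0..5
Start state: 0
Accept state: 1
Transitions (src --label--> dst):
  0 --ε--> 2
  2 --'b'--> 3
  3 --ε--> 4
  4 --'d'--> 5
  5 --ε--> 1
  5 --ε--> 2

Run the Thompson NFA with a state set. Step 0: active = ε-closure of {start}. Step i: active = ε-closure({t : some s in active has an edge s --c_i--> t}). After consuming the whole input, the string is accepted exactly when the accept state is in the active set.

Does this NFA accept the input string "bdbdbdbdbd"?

Answer: ACCEPT

Trace:
initial (ε-close {0}): {0,2}
'b' @ 1: {3,4}
'd' @ 2: {1,2,5}  [accepting]
'b' @ 3: {3,4}
'd' @ 4: {1,2,5}  [accepting]
'b' @ 5: {3,4}
'd' @ 6: {1,2,5}  [accepting]
'b' @ 7: {3,4}
'd' @ 8: {1,2,5}  [accepting]
'b' @ 9: {3,4}
'd' @ 10: {1,2,5}  [accepting]
after full input: {1,2,5}  (accept=1 in)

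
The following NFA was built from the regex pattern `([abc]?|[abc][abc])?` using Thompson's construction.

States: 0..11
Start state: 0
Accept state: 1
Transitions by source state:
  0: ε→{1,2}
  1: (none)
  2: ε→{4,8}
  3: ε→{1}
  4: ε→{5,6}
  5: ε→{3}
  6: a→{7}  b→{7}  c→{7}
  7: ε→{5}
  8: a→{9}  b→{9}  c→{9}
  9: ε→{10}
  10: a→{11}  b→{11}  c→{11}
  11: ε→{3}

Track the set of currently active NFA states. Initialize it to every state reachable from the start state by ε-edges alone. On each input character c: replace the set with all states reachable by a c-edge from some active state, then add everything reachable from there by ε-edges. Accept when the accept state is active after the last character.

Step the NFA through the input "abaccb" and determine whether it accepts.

Answer: REJECT

Trace:
initial (ε-close {0}): {0,1,2,3,4,5,6,8}
'a' @ 1: {1,3,5,7,9,10}  ✓accept
'b' @ 2: {1,3,11}  ✓accept
'a' @ 3: {}  — no active states
rest 'ccb' ignored (set empty)
final: {}; accept 1 not in set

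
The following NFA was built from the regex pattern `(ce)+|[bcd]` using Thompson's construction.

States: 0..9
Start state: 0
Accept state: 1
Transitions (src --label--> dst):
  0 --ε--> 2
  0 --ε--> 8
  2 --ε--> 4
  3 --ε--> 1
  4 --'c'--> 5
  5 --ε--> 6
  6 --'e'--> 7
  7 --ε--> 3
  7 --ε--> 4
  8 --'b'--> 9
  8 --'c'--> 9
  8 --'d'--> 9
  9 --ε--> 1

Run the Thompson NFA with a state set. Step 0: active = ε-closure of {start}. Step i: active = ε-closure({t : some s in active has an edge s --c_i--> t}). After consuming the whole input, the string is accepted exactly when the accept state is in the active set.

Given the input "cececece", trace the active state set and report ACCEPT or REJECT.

Answer: ACCEPT

Steps:
S₀ = ε-closure({0}) = {0,2,4,8}
'c' @ 1: {1,5,6,9}  ✓accept
'e' @ 2: {1,3,4,7}  ✓accept
'c' @ 3: {5,6}
'e' @ 4: {1,3,4,7}  ✓accept
'c' @ 5: {5,6}
'e' @ 6: {1,3,4,7}  ✓accept
'c' @ 7: {5,6}
'e' @ 8: {1,3,4,7}  ✓accept
after full input: {1,3,4,7}  (accept=1 in)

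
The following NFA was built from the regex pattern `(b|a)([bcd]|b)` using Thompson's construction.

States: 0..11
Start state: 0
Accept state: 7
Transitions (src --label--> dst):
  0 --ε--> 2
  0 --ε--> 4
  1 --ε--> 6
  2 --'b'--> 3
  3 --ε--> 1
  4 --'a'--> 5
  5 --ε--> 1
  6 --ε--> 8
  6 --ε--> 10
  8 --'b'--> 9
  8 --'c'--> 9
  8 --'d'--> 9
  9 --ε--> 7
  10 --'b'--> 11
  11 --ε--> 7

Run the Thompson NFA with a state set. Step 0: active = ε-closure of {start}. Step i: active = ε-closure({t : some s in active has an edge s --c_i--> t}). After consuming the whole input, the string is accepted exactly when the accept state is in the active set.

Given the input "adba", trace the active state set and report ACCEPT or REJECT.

S₀ = ε-closure({0}) = {0,2,4}
'a' @ 1: {1,5,6,8,10}
'd' @ 2: {7,9}  [accepting]
'b' @ 3: {}  — state set empty
rest 'a' ignored (set empty)
end set {} — state 7 not in

Answer: REJECT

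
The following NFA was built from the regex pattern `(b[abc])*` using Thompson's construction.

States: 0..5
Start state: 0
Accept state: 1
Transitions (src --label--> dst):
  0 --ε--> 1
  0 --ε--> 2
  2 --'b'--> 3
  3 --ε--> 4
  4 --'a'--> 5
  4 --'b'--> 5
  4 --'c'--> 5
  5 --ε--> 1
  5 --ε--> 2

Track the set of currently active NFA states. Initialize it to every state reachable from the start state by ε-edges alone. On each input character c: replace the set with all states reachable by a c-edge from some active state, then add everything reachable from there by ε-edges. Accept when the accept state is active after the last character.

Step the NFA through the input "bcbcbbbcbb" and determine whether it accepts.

Answer: ACCEPT

Steps:
S₀ = ε-closure({0}) = {0,1,2}
'b' @ 1: {3,4}
'c' @ 2: {1,2,5}  [accepting]
'b' @ 3: {3,4}
'c' @ 4: {1,2,5}  [accepting]
'b' @ 5: {3,4}
'b' @ 6: {1,2,5}  [accepting]
'b' @ 7: {3,4}
'c' @ 8: {1,2,5}  [accepting]
'b' @ 9: {3,4}
'b' @ 10: {1,2,5}  [accepting]
after full input: {1,2,5}  (accept=1 in)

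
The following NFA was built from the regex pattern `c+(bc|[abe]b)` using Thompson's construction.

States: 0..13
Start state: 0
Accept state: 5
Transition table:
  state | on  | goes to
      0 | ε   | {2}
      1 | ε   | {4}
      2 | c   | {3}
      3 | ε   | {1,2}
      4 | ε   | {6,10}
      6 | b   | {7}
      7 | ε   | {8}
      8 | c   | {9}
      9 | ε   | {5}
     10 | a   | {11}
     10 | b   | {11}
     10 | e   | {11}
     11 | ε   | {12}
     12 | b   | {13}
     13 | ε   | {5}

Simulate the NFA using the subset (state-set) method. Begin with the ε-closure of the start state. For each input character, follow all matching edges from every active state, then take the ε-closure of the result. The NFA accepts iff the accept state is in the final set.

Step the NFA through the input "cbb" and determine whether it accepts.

Answer: ACCEPT

Trace:
initial (ε-close {0}): {0,2}
'c' @ 1: {1,2,3,4,6,10}
'b' @ 2: {7,8,11,12}
'b' @ 3: {5,13}  [accepting]
final: {5,13}; accept 5 in set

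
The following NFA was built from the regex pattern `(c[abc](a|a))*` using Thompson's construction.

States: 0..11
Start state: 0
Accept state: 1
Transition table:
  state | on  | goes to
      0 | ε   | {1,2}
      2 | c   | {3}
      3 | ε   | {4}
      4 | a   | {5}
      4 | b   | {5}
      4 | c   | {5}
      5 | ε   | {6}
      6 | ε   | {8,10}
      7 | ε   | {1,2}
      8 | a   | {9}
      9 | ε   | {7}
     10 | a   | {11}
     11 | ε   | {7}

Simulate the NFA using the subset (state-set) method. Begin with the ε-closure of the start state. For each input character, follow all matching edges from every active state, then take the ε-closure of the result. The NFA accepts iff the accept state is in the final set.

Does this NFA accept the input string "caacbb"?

Answer: REJECT

Derivation:
start: ε-closure({0}) = {0,1,2}
'c' @ 1: {3,4}
'a' @ 2: {5,6,8,10}
'a' @ 3: {1,2,7,9,11}  ✓accept
'c' @ 4: {3,4}
'b' @ 5: {5,6,8,10}
'b' @ 6: {}  — state set empty
end set {} — state 1 not in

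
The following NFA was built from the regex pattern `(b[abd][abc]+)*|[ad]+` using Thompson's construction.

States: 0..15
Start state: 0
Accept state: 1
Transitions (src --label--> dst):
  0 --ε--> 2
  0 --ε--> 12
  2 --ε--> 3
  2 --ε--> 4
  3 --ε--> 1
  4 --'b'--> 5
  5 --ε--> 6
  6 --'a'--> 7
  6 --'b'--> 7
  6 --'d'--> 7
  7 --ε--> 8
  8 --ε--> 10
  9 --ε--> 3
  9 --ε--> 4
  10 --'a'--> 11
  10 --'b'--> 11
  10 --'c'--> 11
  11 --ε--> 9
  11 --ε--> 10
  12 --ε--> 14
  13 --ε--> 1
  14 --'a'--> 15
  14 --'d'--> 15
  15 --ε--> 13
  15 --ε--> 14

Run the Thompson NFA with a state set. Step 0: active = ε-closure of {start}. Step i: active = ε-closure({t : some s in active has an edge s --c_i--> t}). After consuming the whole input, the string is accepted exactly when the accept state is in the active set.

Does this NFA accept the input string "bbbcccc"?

Answer: ACCEPT

Derivation:
initial (ε-close {0}): {0,1,2,3,4,12,14}
'b' @ 1: {5,6}
'b' @ 2: {7,8,10}
'b' @ 3: {1,3,4,9,10,11}  (accept∈set)
'c' @ 4: {1,3,4,9,10,11}  (accept∈set)
'c' @ 5: {1,3,4,9,10,11}  (accept∈set)
'c' @ 6: {1,3,4,9,10,11}  (accept∈set)
'c' @ 7: {1,3,4,9,10,11}  (accept∈set)
end set {1,3,4,9,10,11} — state 1 in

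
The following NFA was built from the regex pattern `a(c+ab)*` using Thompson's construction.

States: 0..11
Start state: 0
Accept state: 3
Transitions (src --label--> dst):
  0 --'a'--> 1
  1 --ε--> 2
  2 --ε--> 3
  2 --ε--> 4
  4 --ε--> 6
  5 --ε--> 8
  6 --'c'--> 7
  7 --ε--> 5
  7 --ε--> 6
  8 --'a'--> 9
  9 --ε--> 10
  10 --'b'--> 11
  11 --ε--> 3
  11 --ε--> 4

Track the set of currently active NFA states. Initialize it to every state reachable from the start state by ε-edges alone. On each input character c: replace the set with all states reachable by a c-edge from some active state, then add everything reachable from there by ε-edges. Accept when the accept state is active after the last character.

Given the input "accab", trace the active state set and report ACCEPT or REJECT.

S₀ = ε-closure({0}) = {0}
'a' @ 1: {1,2,3,4,6}  ✓accept
'c' @ 2: {5,6,7,8}
'c' @ 3: {5,6,7,8}
'a' @ 4: {9,10}
'b' @ 5: {3,4,6,11}  ✓accept
after full input: {3,4,6,11}  (accept=3 in)

Answer: ACCEPT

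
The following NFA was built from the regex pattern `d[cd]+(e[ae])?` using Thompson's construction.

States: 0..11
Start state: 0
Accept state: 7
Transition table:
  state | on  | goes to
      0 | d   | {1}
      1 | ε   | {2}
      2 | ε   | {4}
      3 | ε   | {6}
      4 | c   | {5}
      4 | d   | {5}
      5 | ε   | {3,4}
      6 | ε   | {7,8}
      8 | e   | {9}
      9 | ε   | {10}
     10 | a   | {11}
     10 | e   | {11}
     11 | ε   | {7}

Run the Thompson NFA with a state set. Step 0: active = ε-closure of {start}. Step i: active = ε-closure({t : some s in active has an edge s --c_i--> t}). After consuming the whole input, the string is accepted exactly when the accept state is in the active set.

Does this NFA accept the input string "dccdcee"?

initial (ε-close {0}): {0}
'd' @ 1: {1,2,4}
'c' @ 2: {3,4,5,6,7,8}  ✓accept
'c' @ 3: {3,4,5,6,7,8}  ✓accept
'd' @ 4: {3,4,5,6,7,8}  ✓accept
'c' @ 5: {3,4,5,6,7,8}  ✓accept
'e' @ 6: {9,10}
'e' @ 7: {7,11}  ✓accept
end set {7,11} — state 7 in

Answer: ACCEPT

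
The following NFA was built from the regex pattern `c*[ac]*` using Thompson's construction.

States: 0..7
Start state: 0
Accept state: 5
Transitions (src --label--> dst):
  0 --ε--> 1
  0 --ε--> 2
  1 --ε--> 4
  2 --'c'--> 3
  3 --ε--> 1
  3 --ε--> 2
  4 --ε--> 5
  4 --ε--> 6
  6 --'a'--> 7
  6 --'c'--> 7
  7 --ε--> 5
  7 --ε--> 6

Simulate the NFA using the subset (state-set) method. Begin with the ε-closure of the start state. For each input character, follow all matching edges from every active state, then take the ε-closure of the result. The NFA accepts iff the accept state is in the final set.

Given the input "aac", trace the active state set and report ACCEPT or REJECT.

Answer: ACCEPT

Trace:
start: ε-closure({0}) = {0,1,2,4,5,6}
'a' @ 1: {5,6,7}  (accept∈set)
'a' @ 2: {5,6,7}  (accept∈set)
'c' @ 3: {5,6,7}  (accept∈set)
final: {5,6,7}; accept 5 in set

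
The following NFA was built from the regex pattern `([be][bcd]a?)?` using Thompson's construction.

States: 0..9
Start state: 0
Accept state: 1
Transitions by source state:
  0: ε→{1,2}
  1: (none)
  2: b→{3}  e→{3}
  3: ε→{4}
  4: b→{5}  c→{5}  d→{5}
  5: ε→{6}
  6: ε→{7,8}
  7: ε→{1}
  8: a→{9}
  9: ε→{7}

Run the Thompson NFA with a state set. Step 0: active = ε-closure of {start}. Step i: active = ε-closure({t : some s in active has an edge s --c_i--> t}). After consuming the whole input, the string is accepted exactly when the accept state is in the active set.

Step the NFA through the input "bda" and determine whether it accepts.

start: ε-closure({0}) = {0,1,2}
'b' @ 1: {3,4}
'd' @ 2: {1,5,6,7,8}  (accept∈set)
'a' @ 3: {1,7,9}  (accept∈set)
after full input: {1,7,9}  (accept=1 in)

Answer: ACCEPT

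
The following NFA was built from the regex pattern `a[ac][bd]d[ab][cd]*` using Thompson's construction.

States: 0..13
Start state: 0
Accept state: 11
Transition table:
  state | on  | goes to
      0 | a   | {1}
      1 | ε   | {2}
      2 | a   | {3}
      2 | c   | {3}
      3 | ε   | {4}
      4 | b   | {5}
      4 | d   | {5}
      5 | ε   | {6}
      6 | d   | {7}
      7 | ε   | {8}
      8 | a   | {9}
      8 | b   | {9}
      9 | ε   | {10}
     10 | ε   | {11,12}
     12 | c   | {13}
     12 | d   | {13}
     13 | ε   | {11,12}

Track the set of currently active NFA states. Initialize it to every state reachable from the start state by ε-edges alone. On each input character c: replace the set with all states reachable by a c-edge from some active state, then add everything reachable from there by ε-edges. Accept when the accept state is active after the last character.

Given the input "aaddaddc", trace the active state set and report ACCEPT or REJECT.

initial (ε-close {0}): {0}
'a' @ 1: {1,2}
'a' @ 2: {3,4}
'd' @ 3: {5,6}
'd' @ 4: {7,8}
'a' @ 5: {9,10,11,12}  [accepting]
'd' @ 6: {11,12,13}  [accepting]
'd' @ 7: {11,12,13}  [accepting]
'c' @ 8: {11,12,13}  [accepting]
after full input: {11,12,13}  (accept=11 in)

Answer: ACCEPT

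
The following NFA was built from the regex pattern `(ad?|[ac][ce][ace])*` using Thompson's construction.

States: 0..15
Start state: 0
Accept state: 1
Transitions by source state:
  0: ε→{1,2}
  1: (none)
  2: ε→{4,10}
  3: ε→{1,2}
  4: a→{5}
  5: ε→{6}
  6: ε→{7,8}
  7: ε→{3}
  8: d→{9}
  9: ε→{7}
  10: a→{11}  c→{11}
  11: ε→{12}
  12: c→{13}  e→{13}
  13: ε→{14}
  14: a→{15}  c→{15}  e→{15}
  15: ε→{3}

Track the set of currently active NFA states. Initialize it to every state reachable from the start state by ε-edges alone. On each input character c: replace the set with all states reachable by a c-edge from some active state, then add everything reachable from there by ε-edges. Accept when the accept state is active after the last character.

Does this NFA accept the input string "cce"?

initial (ε-close {0}): {0,1,2,4,10}
'c' @ 1: {11,12}
'c' @ 2: {13,14}
'e' @ 3: {1,2,3,4,10,15}  ✓accept
final: {1,2,3,4,10,15}; accept 1 in set

Answer: ACCEPT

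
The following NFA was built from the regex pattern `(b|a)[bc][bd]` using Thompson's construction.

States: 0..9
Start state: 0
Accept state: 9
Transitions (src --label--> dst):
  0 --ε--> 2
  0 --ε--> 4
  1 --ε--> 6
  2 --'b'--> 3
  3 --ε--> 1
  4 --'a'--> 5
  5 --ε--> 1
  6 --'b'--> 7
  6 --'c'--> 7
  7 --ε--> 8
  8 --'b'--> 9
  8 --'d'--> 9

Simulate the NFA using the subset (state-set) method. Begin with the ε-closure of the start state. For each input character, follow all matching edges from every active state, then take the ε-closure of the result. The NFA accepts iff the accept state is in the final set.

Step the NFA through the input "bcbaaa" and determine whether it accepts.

Answer: REJECT

Steps:
start: ε-closure({0}) = {0,2,4}
'b' @ 1: {1,3,6}
'c' @ 2: {7,8}
'b' @ 3: {9}  (accept∈set)
'a' @ 4: {}  — state set empty
rest 'aa' ignored (set empty)
final: {}; accept 9 not in set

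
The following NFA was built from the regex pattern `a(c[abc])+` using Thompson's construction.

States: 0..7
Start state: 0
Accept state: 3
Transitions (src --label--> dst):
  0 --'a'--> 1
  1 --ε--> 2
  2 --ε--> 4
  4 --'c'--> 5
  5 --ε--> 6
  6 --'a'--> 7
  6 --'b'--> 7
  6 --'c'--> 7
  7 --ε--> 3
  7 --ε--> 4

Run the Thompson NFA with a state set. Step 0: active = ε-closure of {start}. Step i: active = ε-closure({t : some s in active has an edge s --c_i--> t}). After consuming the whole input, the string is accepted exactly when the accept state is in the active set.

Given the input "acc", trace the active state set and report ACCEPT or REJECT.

start: ε-closure({0}) = {0}
'a' @ 1: {1,2,4}
'c' @ 2: {5,6}
'c' @ 3: {3,4,7}  ✓accept
after full input: {3,4,7}  (accept=3 in)

Answer: ACCEPT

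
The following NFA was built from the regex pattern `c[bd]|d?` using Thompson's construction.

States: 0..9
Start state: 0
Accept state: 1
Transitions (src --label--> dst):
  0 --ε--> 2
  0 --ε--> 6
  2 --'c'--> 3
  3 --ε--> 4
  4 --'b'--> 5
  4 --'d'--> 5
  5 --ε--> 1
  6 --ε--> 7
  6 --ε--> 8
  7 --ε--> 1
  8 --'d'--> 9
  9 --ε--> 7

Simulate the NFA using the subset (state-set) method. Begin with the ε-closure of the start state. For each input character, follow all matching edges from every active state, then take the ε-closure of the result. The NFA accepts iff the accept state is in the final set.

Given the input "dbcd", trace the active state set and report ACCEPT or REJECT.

Answer: REJECT

Derivation:
start: ε-closure({0}) = {0,1,2,6,7,8}
'd' @ 1: {1,7,9}  (accept∈set)
'b' @ 2: {}  — no active states
rest 'cd' ignored (set empty)
end set {} — state 1 not in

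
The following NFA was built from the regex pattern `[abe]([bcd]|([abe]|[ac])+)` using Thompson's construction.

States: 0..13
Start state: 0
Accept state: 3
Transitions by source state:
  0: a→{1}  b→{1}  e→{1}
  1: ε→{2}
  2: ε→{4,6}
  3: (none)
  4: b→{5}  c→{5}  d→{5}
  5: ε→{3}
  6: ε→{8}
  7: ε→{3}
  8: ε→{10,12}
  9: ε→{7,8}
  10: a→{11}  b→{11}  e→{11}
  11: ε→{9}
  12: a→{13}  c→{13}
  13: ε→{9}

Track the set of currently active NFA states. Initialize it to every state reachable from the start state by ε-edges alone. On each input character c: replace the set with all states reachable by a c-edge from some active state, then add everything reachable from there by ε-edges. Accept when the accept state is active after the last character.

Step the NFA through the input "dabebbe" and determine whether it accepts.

initial (ε-close {0}): {0}
'd' @ 1: {}  — state set empty
rest 'abebbe' ignored (set empty)
final: {}; accept 3 not in set

Answer: REJECT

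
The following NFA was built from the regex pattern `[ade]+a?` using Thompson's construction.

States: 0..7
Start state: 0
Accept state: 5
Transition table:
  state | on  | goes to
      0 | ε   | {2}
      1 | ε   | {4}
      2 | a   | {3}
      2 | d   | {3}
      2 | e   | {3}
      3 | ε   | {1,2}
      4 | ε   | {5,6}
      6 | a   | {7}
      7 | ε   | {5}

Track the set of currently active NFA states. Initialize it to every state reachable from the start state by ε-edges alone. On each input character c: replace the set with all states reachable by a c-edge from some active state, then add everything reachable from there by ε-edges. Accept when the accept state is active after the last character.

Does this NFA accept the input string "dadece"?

initial (ε-close {0}): {0,2}
'd' @ 1: {1,2,3,4,5,6}  [accepting]
'a' @ 2: {1,2,3,4,5,6,7}  [accepting]
'd' @ 3: {1,2,3,4,5,6}  [accepting]
'e' @ 4: {1,2,3,4,5,6}  [accepting]
'c' @ 5: {}  — state set empty
rest 'e' ignored (set empty)
after full input: {}  (accept=5 not in)

Answer: REJECT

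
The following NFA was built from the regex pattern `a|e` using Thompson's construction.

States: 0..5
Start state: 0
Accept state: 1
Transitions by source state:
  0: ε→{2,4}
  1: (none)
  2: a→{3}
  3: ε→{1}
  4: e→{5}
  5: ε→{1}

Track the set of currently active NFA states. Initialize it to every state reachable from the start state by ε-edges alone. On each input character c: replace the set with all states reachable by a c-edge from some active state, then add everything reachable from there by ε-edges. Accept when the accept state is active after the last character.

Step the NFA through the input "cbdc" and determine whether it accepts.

start: ε-closure({0}) = {0,2,4}
'c' @ 1: {}  — dead — no transitions
rest 'bdc' ignored (set empty)
end set {} — state 1 not in

Answer: REJECT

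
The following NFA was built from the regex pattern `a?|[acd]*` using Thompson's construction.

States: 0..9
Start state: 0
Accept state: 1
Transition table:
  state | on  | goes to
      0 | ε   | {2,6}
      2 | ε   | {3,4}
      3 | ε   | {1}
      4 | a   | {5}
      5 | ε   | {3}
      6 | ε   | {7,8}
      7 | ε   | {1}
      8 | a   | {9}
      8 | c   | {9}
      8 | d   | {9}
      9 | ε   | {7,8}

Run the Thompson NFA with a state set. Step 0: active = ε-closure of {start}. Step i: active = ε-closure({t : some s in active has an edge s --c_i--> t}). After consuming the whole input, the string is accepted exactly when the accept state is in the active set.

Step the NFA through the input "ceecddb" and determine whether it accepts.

Answer: REJECT

Steps:
S₀ = ε-closure({0}) = {0,1,2,3,4,6,7,8}
'c' @ 1: {1,7,8,9}  ✓accept
'e' @ 2: {}  — dead — no transitions
rest 'ecddb' ignored (set empty)
final: {}; accept 1 not in set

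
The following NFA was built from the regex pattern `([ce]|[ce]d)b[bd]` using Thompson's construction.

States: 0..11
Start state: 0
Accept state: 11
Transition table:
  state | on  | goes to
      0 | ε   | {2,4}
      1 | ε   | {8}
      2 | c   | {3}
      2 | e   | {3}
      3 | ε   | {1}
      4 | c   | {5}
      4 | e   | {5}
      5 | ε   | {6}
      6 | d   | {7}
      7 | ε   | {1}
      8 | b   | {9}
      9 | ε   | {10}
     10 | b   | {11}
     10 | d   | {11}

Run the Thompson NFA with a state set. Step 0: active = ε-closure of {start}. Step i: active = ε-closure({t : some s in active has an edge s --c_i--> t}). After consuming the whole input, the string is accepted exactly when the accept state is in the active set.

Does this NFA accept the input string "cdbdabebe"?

S₀ = ε-closure({0}) = {0,2,4}
'c' @ 1: {1,3,5,6,8}
'd' @ 2: {1,7,8}
'b' @ 3: {9,10}
'd' @ 4: {11}  ✓accept
'a' @ 5: {}  — state set empty
rest 'bebe' ignored (set empty)
after full input: {}  (accept=11 not in)

Answer: REJECT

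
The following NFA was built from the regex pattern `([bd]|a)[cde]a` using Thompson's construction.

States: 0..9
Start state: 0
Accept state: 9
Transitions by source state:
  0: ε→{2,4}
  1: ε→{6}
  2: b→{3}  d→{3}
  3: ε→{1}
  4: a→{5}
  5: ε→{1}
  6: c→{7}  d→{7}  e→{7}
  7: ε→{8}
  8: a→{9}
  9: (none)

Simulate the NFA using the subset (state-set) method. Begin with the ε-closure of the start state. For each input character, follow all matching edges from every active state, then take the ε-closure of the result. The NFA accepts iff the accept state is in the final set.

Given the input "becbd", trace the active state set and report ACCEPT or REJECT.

Answer: REJECT

Trace:
initial (ε-close {0}): {0,2,4}
'b' @ 1: {1,3,6}
'e' @ 2: {7,8}
'c' @ 3: {}  — state set empty
rest 'bd' ignored (set empty)
after full input: {}  (accept=9 not in)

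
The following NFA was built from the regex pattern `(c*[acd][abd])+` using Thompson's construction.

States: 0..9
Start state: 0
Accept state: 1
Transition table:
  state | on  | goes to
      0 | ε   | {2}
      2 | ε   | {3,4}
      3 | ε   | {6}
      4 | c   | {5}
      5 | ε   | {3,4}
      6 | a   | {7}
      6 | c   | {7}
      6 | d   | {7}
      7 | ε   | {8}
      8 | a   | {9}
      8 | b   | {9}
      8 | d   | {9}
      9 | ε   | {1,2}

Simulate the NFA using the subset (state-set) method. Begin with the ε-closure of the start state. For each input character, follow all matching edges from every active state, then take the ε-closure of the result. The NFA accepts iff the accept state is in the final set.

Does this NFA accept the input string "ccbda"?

Answer: ACCEPT

Derivation:
start: ε-closure({0}) = {0,2,3,4,6}
'c' @ 1: {3,4,5,6,7,8}
'c' @ 2: {3,4,5,6,7,8}
'b' @ 3: {1,2,3,4,6,9}  ✓accept
'd' @ 4: {7,8}
'a' @ 5: {1,2,3,4,6,9}  ✓accept
final: {1,2,3,4,6,9}; accept 1 in set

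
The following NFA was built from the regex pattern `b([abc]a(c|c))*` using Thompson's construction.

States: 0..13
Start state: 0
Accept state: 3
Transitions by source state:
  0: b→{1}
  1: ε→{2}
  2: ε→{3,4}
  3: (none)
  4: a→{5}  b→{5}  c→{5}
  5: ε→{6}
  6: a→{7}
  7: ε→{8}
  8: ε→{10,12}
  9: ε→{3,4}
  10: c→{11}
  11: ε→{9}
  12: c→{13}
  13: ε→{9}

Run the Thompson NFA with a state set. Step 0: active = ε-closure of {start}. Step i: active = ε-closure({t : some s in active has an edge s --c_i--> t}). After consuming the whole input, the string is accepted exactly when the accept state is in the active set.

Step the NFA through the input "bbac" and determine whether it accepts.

Answer: ACCEPT

Derivation:
start: ε-closure({0}) = {0}
'b' @ 1: {1,2,3,4}  [accepting]
'b' @ 2: {5,6}
'a' @ 3: {7,8,10,12}
'c' @ 4: {3,4,9,11,13}  [accepting]
final: {3,4,9,11,13}; accept 3 in set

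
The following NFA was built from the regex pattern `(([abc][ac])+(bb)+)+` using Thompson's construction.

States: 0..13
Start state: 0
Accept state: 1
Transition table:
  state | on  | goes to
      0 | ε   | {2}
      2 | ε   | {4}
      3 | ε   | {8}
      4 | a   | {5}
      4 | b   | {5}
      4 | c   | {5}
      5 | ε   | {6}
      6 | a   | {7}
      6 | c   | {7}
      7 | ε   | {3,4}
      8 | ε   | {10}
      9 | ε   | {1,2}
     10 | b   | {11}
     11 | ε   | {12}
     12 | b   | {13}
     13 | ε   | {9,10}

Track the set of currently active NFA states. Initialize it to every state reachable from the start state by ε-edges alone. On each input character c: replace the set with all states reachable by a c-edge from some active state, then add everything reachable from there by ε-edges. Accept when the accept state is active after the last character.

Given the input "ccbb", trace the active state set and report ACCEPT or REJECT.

Answer: ACCEPT

Trace:
start: ε-closure({0}) = {0,2,4}
'c' @ 1: {5,6}
'c' @ 2: {3,4,7,8,10}
'b' @ 3: {5,6,11,12}
'b' @ 4: {1,2,4,9,10,13}  [accepting]
final: {1,2,4,9,10,13}; accept 1 in set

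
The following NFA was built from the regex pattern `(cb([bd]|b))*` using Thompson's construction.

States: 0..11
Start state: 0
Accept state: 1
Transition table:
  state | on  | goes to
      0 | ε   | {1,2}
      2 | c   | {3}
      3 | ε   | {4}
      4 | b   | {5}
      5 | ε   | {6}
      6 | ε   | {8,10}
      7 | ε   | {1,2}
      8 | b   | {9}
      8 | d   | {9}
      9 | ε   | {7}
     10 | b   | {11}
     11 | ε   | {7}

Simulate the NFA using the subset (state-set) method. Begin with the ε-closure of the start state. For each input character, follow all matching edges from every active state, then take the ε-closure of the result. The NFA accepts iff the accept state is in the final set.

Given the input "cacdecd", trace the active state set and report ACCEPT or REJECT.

initial (ε-close {0}): {0,1,2}
'c' @ 1: {3,4}
'a' @ 2: {}  — state set empty
rest 'cdecd' ignored (set empty)
after full input: {}  (accept=1 not in)

Answer: REJECT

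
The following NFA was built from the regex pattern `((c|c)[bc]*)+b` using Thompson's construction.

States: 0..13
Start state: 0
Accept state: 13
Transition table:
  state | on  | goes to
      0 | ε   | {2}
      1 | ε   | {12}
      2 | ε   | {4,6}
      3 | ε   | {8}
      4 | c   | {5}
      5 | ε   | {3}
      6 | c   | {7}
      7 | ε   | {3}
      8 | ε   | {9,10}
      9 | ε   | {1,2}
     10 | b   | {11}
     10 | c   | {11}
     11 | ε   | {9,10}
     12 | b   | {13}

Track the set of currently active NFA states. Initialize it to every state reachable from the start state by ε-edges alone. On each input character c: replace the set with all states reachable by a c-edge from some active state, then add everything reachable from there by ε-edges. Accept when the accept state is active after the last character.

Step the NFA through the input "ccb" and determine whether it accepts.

S₀ = ε-closure({0}) = {0,2,4,6}
'c' @ 1: {1,2,3,4,5,6,7,8,9,10,12}
'c' @ 2: {1,2,3,4,5,6,7,8,9,10,11,12}
'b' @ 3: {1,2,4,6,9,10,11,12,13}  (accept∈set)
end set {1,2,4,6,9,10,11,12,13} — state 13 in

Answer: ACCEPT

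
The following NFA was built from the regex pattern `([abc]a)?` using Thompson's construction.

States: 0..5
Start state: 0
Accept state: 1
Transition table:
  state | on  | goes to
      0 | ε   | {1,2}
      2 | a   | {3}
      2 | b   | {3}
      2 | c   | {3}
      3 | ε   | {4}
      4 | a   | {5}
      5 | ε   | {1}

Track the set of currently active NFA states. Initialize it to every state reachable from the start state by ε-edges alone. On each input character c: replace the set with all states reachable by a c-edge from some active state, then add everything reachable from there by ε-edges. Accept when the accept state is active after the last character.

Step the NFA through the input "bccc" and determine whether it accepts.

S₀ = ε-closure({0}) = {0,1,2}
'b' @ 1: {3,4}
'c' @ 2: {}  — dead — no transitions
rest 'cc' ignored (set empty)
final: {}; accept 1 not in set

Answer: REJECT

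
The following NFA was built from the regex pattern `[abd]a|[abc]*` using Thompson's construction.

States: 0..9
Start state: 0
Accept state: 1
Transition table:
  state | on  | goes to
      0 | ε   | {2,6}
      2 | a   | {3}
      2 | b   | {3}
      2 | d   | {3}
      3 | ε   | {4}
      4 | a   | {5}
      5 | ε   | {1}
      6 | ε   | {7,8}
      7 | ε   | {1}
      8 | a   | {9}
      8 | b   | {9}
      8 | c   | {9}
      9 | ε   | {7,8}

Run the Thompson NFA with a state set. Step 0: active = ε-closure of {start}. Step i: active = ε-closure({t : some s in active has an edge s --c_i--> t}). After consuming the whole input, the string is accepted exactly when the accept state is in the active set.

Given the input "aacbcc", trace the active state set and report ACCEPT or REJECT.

start: ε-closure({0}) = {0,1,2,6,7,8}
'a' @ 1: {1,3,4,7,8,9}  ✓accept
'a' @ 2: {1,5,7,8,9}  ✓accept
'c' @ 3: {1,7,8,9}  ✓accept
'b' @ 4: {1,7,8,9}  ✓accept
'c' @ 5: {1,7,8,9}  ✓accept
'c' @ 6: {1,7,8,9}  ✓accept
end set {1,7,8,9} — state 1 in

Answer: ACCEPT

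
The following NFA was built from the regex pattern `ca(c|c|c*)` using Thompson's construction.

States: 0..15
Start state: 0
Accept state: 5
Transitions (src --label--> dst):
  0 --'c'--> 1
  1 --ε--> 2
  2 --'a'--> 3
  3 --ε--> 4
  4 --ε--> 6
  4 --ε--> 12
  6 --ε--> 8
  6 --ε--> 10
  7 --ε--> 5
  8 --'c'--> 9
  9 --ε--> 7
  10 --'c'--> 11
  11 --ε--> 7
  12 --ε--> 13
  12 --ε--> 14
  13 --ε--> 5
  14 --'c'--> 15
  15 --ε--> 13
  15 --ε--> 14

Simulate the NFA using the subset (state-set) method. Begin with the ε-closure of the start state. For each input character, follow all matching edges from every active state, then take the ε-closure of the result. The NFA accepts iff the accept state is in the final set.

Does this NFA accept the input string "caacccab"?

S₀ = ε-closure({0}) = {0}
'c' @ 1: {1,2}
'a' @ 2: {3,4,5,6,8,10,12,13,14}  (accept∈set)
'a' @ 3: {}  — state set empty
rest 'cccab' ignored (set empty)
final: {}; accept 5 not in set

Answer: REJECT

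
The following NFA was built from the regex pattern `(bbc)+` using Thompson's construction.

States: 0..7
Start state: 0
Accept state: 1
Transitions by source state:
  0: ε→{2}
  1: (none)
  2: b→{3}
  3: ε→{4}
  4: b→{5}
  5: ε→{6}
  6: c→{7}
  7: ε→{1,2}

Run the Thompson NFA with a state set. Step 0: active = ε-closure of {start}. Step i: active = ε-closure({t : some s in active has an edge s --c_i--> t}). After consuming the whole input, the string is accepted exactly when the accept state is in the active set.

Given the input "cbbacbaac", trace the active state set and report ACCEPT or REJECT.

Answer: REJECT

Steps:
start: ε-closure({0}) = {0,2}
'c' @ 1: {}  — dead — no transitions
rest 'bbacbaac' ignored (set empty)
after full input: {}  (accept=1 not in)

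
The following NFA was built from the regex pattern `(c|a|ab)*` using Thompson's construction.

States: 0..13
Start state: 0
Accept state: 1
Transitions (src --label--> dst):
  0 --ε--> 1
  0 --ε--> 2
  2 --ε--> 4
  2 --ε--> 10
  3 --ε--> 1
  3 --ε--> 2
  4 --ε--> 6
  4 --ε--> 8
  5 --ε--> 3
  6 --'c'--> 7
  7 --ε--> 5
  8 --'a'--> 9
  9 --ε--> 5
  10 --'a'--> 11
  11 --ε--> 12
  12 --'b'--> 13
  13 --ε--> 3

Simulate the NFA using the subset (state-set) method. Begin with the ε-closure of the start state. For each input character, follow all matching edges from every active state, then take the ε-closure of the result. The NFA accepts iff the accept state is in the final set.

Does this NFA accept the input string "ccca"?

initial (ε-close {0}): {0,1,2,4,6,8,10}
'c' @ 1: {1,2,3,4,5,6,7,8,10}  [accepting]
'c' @ 2: {1,2,3,4,5,6,7,8,10}  [accepting]
'c' @ 3: {1,2,3,4,5,6,7,8,10}  [accepting]
'a' @ 4: {1,2,3,4,5,6,8,9,10,11,12}  [accepting]
after full input: {1,2,3,4,5,6,8,9,10,11,12}  (accept=1 in)

Answer: ACCEPT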